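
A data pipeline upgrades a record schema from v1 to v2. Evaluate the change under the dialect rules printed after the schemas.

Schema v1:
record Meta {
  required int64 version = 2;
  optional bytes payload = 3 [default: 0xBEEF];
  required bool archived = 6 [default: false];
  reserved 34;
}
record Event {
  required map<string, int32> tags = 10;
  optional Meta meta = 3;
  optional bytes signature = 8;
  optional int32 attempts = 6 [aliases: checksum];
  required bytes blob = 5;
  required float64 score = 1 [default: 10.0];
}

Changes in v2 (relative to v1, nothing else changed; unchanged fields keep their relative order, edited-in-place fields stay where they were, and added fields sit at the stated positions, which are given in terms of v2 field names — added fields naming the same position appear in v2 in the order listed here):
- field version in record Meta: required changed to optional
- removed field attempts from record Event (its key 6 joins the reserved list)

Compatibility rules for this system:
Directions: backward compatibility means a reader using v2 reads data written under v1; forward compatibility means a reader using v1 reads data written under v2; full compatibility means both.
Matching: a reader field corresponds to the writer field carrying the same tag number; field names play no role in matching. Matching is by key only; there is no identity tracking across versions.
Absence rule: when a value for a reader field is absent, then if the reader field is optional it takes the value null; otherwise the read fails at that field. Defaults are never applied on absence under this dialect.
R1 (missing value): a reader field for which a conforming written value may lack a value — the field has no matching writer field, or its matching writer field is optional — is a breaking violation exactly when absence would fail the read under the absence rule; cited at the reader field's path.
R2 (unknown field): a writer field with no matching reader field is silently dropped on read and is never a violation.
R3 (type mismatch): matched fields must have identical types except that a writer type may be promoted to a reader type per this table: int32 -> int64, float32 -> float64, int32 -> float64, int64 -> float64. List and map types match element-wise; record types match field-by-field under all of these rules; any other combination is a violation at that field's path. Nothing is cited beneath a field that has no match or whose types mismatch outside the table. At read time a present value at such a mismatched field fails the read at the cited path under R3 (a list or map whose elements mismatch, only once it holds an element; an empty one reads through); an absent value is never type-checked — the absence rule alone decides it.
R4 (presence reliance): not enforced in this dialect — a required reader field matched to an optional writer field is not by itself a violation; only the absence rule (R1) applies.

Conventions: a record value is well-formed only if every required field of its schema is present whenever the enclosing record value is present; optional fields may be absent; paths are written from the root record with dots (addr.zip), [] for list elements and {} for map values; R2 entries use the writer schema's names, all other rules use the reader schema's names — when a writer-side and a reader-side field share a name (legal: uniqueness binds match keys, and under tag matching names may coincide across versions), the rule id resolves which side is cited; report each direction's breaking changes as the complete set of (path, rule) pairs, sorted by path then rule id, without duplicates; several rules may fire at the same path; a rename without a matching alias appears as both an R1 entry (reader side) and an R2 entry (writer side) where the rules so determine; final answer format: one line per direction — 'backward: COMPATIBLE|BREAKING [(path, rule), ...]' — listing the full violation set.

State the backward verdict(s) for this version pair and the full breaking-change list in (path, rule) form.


backward: COMPATIBLE []

arrows below run writer -> reader for Event
backward analysis of Event with v2 as reader and v1 as writer:
  map<string, int32> -> map<string, int32>, writer required: tags aligns to tags
  Meta -> Meta, writer optional: meta aligns to meta
  bytes -> bytes, writer optional: signature aligns to signature
  bytes -> bytes, writer required: blob aligns to blob
  float64 -> float64, writer required: score aligns to score
  writer field attempts has no reader counterpart
  int64 -> int64, writer required: meta.version aligns to meta.version
  bytes -> bytes, writer optional: meta.payload aligns to meta.payload
  bool -> bool, writer required: meta.archived aligns to meta.archived
  => no violations; backward on Event: COMPATIBLE
the other Event changes do not affect what is asked:
  field version in record Meta: required changed to optional -> fires only in the forward direction of Event, which is not asked here
  removed field attempts from record Event (its key 6 joins the reserved list) -> fires no rule on Event, leaving the asked answer as it is


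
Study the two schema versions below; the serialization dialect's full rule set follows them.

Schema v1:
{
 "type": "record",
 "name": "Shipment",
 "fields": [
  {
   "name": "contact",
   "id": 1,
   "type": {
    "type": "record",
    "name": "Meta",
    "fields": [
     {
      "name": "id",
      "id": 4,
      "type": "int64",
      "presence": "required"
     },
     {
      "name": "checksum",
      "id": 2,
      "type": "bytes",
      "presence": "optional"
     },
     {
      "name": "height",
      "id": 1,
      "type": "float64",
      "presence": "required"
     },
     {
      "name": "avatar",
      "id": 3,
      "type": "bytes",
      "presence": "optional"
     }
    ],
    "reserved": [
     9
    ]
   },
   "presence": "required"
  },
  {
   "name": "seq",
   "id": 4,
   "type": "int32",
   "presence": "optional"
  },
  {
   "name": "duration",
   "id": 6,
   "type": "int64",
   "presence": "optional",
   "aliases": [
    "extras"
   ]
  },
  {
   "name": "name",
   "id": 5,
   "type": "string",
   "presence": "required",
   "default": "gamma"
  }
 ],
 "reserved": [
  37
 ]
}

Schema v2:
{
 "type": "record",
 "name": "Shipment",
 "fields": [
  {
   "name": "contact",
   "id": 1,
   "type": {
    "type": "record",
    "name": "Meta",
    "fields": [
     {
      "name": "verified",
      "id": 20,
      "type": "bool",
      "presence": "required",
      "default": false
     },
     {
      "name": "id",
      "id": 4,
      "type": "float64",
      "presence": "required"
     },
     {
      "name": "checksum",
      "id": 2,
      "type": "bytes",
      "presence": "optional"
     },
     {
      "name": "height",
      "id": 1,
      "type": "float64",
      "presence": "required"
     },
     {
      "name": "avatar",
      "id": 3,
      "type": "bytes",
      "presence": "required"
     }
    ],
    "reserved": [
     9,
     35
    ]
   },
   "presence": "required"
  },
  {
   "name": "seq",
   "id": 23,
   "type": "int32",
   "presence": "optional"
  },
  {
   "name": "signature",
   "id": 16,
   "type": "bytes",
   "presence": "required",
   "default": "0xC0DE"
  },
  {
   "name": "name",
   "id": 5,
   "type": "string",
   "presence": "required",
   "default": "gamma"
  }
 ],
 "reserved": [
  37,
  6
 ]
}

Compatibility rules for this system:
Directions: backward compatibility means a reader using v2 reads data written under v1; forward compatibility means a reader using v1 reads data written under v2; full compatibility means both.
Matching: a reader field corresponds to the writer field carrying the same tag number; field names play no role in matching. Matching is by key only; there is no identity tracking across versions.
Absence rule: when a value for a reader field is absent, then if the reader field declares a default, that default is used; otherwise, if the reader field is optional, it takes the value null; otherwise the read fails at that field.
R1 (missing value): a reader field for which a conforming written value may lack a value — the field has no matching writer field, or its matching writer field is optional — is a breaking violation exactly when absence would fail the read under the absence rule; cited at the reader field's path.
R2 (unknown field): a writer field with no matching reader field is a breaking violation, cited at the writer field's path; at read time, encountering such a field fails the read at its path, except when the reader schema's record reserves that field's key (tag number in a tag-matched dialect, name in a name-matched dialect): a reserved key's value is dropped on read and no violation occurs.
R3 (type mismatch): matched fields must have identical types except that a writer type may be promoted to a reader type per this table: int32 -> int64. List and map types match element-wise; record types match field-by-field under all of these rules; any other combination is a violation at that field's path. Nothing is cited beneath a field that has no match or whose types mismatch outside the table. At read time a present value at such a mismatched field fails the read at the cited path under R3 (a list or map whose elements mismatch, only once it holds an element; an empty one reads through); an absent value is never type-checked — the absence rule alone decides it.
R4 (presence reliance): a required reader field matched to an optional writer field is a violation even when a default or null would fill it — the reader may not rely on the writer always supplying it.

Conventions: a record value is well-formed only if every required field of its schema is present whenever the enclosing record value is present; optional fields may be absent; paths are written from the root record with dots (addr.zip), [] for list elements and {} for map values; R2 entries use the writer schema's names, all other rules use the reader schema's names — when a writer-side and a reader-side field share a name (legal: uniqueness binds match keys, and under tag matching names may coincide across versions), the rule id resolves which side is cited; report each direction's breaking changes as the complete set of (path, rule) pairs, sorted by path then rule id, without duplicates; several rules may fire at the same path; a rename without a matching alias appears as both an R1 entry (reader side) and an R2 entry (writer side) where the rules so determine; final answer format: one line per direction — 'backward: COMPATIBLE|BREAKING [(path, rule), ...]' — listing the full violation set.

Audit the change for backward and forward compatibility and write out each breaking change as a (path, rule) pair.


in Shipment below, arrows point writer -> reader
backward for Shipment (reader v2, writer v1):
  Meta -> Meta, writer required: contact aligns to contact
  no writer field matches reader seq
  no writer field matches reader signature
  string -> string, writer required: name aligns to name
  seq (writer side), unknown to reader
  duration (writer side), unknown to reader
  no writer field matches reader contact.verified
  int64 -> float64, writer required: contact.id aligns to contact.id
  bytes -> bytes, writer optional: contact.checksum aligns to contact.checksum
  float64 -> float64, writer required: contact.height aligns to contact.height
  bytes -> bytes, writer optional: contact.avatar aligns to contact.avatar
  rule R1 violated at contact.avatar
  rule R4 violated at contact.avatar
  rule R3 violated at contact.id
  rule R2 violated at seq
  => backward verdict for Shipment: BREAKING, 4 violation(s)
forward for Shipment (reader v1, writer v2):
  Meta -> Meta, writer required: contact aligns to contact
  no writer field matches reader seq
  no writer field matches reader duration
  string -> string, writer required: name aligns to name
  seq (writer side), unknown to reader
  signature (writer side), unknown to reader
  float64 -> int64, writer required: contact.id aligns to contact.id
  bytes -> bytes, writer optional: contact.checksum aligns to contact.checksum
  float64 -> float64, writer required: contact.height aligns to contact.height
  bytes -> bytes, writer required: contact.avatar aligns to contact.avatar
  contact.verified (writer side), unknown to reader
  rule R3 violated at contact.id
  rule R2 violated at contact.verified
  rule R2 violated at seq
  rule R2 violated at signature
  => forward verdict for Shipment: BREAKING, 4 violation(s)

backward: BREAKING [(contact.avatar, R1), (contact.avatar, R4), (contact.id, R3), (seq, R2)]; forward: BREAKING [(contact.id, R3), (contact.verified, R2), (seq, R2), (signature, R2)]


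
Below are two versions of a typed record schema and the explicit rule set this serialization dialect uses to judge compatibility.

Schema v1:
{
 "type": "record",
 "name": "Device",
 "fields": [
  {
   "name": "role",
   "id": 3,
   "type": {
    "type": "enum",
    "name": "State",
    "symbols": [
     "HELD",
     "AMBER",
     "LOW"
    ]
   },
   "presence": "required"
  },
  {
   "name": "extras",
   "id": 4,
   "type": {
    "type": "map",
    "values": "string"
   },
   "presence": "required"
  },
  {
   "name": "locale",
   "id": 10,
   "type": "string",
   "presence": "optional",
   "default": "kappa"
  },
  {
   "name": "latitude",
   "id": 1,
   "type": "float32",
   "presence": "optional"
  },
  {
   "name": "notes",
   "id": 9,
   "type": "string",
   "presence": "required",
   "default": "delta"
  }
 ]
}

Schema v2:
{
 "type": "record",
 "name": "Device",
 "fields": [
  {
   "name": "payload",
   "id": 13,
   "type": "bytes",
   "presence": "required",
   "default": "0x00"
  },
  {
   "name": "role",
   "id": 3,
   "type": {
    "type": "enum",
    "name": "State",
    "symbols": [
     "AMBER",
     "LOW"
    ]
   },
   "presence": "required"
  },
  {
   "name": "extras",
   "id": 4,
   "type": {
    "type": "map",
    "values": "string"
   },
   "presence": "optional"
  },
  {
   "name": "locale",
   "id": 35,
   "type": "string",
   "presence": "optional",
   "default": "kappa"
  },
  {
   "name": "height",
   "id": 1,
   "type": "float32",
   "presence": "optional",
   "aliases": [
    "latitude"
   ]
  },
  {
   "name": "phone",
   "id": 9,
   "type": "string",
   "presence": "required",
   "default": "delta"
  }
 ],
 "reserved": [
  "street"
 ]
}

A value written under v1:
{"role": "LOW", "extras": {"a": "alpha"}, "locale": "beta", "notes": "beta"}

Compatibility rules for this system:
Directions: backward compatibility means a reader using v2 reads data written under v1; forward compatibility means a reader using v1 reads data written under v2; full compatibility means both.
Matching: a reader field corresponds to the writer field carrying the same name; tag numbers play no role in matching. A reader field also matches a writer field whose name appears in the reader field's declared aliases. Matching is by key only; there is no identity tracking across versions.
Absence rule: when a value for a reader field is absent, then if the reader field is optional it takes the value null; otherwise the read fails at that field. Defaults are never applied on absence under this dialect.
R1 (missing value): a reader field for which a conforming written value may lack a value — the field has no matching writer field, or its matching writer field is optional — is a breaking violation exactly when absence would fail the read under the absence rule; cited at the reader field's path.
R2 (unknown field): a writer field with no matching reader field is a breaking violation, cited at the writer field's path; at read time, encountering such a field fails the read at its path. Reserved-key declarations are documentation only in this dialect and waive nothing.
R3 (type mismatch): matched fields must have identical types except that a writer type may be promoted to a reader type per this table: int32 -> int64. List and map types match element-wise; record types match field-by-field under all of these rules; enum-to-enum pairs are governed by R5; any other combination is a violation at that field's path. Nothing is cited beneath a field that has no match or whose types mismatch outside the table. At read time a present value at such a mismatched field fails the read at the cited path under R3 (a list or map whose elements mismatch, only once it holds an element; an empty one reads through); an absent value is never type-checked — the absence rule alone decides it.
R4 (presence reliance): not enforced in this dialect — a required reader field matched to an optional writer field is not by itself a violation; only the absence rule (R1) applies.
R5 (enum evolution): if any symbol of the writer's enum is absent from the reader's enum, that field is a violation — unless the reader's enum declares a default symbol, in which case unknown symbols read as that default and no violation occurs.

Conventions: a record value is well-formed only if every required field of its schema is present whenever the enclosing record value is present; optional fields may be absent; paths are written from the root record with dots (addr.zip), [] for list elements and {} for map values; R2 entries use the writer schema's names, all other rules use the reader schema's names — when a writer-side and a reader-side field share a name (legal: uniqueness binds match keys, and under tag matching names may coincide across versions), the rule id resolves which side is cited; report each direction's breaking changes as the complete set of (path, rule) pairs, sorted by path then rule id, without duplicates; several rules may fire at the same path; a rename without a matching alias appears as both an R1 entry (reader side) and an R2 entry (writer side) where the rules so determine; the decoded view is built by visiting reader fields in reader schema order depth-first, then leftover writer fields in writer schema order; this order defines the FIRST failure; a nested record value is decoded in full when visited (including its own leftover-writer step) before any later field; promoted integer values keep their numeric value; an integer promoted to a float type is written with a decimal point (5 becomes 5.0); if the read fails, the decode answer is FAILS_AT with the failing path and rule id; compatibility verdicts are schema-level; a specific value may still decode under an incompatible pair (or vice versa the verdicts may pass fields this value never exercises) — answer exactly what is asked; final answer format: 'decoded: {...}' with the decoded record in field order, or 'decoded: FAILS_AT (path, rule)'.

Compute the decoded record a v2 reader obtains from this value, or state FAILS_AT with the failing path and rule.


decoded: FAILS_AT (payload, R1)

in Device below, arrows point writer -> reader
decode (reader v2):
  read fails at payload under R1 (no fill)
  => FAILS_AT (payload, R1)
checking off the Device differences that do not matter here:
  enum State (field role in record Device): symbol HELD removed -> matters for Device compatibility verdicts, not for this value's decode
  renamed field latitude to height in record Device (alias latitude declared on the renamed field) -> matters for Device compatibility verdicts, not for this value's decode
  renamed field notes to phone in record Device -> matters for Device compatibility verdicts, not for this value's decode
  field extras in record Device: required changed to optional -> matters for Device compatibility verdicts, not for this value's decode
  field locale in record Device: tag 10 changed to 35 -> triggers nothing under the printed rules; the Device answer is the same either way


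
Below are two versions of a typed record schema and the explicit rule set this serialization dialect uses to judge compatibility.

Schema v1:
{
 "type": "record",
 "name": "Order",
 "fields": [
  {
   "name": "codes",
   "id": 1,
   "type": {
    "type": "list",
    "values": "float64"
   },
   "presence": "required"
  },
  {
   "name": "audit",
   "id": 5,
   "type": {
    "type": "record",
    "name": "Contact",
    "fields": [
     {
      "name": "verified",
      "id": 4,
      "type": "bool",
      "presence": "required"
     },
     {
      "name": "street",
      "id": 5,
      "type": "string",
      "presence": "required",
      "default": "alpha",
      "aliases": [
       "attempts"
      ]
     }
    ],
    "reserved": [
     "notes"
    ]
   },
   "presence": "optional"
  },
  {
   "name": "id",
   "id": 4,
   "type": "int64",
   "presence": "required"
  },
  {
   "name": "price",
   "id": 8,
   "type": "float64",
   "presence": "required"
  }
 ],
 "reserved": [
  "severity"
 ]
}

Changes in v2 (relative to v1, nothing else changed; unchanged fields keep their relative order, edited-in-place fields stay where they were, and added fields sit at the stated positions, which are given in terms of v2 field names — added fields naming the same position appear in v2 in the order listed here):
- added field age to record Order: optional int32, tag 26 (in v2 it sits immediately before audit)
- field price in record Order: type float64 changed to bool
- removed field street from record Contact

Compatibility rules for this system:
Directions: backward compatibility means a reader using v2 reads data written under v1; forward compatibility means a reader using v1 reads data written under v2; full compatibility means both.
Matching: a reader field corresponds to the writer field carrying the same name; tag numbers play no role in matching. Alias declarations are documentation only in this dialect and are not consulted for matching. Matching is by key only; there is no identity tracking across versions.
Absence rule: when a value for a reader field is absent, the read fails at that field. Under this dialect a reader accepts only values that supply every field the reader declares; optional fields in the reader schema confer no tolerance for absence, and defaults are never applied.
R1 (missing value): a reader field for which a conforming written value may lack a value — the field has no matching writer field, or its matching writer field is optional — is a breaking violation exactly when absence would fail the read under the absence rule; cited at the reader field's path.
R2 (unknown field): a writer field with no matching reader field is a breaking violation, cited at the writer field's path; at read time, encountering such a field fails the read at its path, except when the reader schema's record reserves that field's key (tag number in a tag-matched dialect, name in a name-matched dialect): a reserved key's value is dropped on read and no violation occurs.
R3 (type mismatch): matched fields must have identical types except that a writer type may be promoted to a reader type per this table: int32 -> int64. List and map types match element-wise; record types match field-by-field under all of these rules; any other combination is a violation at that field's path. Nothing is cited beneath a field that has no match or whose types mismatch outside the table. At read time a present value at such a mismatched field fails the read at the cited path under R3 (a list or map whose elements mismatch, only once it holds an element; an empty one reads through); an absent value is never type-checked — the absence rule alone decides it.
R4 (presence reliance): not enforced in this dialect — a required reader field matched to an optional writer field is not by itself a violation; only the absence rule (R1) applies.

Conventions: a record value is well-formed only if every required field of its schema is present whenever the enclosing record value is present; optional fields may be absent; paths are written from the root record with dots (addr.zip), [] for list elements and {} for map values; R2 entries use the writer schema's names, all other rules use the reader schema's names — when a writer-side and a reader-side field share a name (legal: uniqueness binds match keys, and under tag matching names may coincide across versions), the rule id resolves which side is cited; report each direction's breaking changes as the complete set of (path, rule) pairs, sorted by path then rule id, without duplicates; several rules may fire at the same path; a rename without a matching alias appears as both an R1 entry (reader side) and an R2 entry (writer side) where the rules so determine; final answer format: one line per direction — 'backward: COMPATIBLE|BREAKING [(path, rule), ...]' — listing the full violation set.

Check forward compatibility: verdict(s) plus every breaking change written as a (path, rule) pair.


forward: BREAKING [(age, R2), (audit, R1), (audit.street, R1), (price, R3)]

each type pair in Order: writer, then reader
forward pass over Order, reader schema v1, writer schema v2:
  writer required, list<float64> -> list<float64>: reader codes maps from writer codes
  writer optional, Contact -> Contact: reader audit maps from writer audit
  writer required, int64 -> int64: reader id maps from writer id
  writer required, bool -> float64: reader price maps from writer price
  age (writer side), unknown to reader
  writer required, bool -> bool: reader audit.verified maps from writer audit.verified
  audit.street: no writer match
  R2 fires at age
  R1 fires at audit
  R1 fires at audit.street
  R3 fires at price
  => forward: BREAKING (4)


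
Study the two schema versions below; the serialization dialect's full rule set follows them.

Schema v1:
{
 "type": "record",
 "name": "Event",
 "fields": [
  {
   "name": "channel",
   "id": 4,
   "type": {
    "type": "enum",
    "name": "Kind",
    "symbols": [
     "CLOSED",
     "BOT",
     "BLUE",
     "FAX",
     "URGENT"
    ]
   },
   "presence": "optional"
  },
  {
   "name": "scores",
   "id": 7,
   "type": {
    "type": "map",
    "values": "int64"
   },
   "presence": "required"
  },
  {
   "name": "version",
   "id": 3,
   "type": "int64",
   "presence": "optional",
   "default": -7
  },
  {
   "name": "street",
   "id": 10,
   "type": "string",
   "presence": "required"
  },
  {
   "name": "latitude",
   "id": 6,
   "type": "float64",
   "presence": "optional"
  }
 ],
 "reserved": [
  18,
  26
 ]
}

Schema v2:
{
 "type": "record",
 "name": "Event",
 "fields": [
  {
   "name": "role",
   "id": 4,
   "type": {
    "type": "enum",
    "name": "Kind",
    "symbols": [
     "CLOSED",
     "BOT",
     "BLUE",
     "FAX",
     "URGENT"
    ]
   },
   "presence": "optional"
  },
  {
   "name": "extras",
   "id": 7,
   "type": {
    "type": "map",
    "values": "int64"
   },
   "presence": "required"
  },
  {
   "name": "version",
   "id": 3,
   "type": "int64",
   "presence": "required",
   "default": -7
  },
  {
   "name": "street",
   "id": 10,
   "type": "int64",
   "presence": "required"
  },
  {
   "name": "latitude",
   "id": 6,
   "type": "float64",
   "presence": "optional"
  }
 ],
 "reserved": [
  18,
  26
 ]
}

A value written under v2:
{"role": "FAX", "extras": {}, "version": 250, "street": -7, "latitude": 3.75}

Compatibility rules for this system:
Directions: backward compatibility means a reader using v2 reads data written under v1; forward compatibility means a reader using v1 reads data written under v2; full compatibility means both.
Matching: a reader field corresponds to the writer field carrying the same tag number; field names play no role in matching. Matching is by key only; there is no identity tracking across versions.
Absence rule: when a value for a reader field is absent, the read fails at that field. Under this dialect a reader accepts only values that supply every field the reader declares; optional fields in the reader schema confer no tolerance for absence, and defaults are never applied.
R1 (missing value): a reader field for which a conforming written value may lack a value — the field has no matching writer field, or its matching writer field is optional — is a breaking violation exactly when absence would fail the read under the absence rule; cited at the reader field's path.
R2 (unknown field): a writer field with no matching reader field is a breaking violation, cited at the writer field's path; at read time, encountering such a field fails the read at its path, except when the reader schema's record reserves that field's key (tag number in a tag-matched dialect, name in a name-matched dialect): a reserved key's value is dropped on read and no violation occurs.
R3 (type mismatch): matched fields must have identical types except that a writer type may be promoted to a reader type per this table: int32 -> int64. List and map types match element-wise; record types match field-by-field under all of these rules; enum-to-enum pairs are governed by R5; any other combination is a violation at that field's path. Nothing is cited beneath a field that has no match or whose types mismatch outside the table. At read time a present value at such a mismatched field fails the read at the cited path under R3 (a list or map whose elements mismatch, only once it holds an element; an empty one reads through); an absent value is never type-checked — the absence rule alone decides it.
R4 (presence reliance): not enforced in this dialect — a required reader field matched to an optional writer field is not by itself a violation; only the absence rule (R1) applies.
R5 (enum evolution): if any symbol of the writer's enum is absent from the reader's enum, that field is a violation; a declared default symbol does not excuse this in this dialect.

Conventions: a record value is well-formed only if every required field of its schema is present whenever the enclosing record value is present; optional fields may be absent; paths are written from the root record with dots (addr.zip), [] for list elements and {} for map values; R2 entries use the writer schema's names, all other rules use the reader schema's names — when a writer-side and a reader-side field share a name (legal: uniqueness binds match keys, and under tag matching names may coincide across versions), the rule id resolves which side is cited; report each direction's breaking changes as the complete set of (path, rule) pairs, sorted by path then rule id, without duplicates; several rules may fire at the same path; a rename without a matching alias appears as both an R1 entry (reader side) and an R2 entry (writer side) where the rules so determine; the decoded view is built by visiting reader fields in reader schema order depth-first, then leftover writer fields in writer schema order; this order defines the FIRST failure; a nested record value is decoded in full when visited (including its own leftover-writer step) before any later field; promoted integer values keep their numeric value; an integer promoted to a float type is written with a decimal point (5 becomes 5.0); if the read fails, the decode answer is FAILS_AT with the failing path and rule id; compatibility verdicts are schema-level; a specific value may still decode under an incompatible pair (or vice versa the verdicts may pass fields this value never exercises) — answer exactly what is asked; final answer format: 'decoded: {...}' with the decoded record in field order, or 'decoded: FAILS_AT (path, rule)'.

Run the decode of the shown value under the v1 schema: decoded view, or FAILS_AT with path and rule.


the writer's type comes first in each Event pair
decode (reader v1):
  channel := "FAX" (from writer role)
  scores := {} (from writer extras)
  version := 250
  read fails at street under R3
  => FAILS_AT (street, R3)
the rest of the Event diff is inert for this question:
  renamed field scores to extras in record Event -> inert under this dialect — no rule fires on Event and the result does not move
  field version in record Event: optional changed to required -> affects the rule determinations only; this particular Event value decodes identically
  renamed field channel to role in record Event -> affects the rule determinations only; this particular Event value decodes identically

decoded: FAILS_AT (street, R3)


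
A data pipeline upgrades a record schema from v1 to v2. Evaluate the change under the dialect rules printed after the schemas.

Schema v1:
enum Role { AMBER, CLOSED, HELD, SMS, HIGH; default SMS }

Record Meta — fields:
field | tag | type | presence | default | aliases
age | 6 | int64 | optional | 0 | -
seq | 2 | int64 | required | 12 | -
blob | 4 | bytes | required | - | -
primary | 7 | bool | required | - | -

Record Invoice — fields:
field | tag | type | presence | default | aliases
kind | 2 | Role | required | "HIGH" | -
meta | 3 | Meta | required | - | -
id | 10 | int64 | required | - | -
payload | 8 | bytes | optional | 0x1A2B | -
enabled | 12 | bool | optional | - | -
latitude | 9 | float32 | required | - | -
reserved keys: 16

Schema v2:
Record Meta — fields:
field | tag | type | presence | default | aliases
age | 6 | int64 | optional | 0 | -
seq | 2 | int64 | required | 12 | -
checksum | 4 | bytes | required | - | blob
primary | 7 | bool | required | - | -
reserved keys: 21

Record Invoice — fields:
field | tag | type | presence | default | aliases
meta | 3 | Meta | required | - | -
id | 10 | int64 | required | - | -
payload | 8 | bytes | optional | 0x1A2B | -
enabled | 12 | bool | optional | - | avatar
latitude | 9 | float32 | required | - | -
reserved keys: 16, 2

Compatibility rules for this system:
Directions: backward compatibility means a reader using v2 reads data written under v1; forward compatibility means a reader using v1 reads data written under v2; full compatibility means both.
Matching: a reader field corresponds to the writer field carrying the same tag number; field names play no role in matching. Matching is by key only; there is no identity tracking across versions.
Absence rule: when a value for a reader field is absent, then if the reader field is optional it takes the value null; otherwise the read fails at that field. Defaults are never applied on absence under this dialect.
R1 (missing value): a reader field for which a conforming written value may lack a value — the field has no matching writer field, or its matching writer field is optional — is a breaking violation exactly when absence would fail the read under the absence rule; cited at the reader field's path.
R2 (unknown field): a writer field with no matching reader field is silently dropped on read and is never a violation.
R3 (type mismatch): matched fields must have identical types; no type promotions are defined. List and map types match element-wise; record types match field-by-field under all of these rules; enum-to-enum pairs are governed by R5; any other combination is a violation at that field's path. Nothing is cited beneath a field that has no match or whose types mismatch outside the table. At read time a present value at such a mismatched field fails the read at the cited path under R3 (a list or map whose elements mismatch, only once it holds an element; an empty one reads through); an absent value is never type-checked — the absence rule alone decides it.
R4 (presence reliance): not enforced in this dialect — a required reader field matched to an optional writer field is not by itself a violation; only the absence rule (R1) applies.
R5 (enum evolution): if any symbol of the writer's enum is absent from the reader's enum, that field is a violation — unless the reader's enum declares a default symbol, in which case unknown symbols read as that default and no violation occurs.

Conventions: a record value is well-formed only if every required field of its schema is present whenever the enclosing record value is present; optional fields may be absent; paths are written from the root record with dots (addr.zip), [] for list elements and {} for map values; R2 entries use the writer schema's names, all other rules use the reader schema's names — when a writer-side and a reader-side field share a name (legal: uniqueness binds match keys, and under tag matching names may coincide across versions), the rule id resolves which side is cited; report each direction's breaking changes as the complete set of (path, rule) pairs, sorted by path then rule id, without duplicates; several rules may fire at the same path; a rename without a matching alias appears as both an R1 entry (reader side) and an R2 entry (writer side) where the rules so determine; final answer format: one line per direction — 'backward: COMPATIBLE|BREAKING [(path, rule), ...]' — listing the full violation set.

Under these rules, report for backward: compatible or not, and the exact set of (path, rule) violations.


backward: COMPATIBLE []

each type pair in Invoice: writer, then reader
backward for Invoice (reader v2, writer v1):
  Meta -> Meta, writer required: meta aligns to meta
  int64 -> int64, writer required: id aligns to id
  bytes -> bytes, writer optional: payload aligns to payload
  bool -> bool, writer optional: enabled aligns to enabled
  float32 -> float32, writer required: latitude aligns to latitude
  leftover writer field: kind
  int64 -> int64, writer optional: meta.age aligns to meta.age
  int64 -> int64, writer required: meta.seq aligns to meta.seq
  bytes -> bytes, writer required: meta.checksum aligns to meta.blob
  bool -> bool, writer required: meta.primary aligns to meta.primary
  => backward verdict for Invoice: COMPATIBLE, no violations
the other Invoice changes do not affect what is asked:
  renamed field blob to checksum in record Meta (alias blob declared on the renamed field) -> triggers nothing under Invoice's printed rules — same verdict
  removed field kind from record Invoice (its key 2 joins the reserved list) -> its effect on Invoice is confined to the forward direction, not asked


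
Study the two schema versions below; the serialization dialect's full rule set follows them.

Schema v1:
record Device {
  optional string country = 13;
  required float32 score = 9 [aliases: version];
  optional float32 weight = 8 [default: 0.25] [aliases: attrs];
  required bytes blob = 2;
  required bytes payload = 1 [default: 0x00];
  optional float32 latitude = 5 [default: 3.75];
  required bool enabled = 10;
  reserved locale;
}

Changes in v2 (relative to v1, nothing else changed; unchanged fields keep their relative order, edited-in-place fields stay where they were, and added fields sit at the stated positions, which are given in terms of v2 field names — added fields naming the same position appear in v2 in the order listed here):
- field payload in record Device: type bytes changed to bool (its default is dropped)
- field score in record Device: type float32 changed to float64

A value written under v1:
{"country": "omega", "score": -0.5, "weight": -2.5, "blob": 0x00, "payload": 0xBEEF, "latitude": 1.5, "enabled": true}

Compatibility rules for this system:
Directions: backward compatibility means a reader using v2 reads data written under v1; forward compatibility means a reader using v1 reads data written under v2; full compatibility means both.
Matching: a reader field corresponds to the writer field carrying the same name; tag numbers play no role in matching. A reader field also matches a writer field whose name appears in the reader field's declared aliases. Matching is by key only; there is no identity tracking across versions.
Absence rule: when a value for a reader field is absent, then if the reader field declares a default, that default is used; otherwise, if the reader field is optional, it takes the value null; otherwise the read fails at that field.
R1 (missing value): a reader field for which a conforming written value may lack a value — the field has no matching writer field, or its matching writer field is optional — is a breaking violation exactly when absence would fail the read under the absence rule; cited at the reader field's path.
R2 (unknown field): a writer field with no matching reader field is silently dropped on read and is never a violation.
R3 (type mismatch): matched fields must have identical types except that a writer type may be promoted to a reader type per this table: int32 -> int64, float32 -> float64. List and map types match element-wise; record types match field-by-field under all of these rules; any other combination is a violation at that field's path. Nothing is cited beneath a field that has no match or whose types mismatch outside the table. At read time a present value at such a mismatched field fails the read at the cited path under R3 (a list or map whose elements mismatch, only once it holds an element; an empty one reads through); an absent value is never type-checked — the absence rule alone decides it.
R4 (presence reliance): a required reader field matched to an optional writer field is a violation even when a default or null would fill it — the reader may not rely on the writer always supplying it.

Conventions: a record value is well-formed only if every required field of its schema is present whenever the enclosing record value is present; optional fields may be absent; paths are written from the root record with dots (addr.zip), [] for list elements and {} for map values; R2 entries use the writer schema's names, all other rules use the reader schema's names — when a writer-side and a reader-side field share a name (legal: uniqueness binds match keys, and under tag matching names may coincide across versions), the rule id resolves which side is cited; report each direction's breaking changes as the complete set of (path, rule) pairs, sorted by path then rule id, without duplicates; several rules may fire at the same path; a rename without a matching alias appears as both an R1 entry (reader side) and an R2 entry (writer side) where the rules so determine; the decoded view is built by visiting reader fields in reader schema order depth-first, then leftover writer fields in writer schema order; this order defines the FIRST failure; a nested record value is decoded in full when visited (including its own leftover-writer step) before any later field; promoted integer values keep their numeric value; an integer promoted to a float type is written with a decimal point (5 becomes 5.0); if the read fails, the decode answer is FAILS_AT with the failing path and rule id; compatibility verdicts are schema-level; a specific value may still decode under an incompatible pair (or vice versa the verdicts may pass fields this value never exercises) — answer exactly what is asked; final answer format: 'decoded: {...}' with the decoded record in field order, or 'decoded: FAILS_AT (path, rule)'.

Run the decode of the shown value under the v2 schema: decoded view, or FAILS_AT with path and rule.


decoded: FAILS_AT (payload, R3)

each type pair in Device: writer, then reader
decode (reader v2):
  country := "omega"
  score := -0.5 (float32 -> float64)
  weight := -2.5
  blob := 0x00
  read fails at payload under R3
  => FAILS_AT (payload, R3)
checking off the Device differences that do not matter here:
  field score in record Device: type float32 changed to float64 -> affects the rule determinations only; this particular Device value decodes identically
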